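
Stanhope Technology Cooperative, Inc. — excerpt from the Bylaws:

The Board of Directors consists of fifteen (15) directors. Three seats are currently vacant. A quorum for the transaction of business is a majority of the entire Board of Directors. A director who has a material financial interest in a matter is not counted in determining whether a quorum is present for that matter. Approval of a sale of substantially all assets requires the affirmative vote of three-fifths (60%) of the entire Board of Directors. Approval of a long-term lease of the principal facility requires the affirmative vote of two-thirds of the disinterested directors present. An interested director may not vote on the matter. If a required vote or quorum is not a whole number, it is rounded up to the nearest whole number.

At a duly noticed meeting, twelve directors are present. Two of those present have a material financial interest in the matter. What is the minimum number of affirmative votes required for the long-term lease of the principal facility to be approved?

7

The long-term lease of the principal facility requires two-thirds of the disinterested directors present (12 − 2 = 10).
2/3 of 10 = 6.67, rounded up to 7.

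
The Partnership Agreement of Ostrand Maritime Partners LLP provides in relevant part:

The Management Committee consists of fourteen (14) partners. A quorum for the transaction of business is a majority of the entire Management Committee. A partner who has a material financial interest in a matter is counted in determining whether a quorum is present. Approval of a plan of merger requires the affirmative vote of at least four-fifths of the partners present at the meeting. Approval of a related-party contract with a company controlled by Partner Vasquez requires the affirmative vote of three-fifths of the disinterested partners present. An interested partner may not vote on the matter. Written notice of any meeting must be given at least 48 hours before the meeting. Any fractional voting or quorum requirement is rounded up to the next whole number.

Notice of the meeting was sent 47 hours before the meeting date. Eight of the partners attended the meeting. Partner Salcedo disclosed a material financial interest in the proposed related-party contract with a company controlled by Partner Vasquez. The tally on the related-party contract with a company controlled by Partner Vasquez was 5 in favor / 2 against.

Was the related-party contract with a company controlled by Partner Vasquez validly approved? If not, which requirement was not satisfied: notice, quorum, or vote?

Invalid — notice requirement not satisfied.

Notice: 47 hours given; 48 required (47 < 48). Not satisfied.
Quorum: 8 present (interested partners count toward quorum); quorum is 8. Satisfied.
Vote: the related-party contract with a company controlled by Partner Vasquez requires three-fifths of the disinterested partners present (8 − 1 = 7). 3/5 of 7 = 4.20, rounded up to 5, so 5 affirmative votes are needed; 5 voted in favor. Satisfied.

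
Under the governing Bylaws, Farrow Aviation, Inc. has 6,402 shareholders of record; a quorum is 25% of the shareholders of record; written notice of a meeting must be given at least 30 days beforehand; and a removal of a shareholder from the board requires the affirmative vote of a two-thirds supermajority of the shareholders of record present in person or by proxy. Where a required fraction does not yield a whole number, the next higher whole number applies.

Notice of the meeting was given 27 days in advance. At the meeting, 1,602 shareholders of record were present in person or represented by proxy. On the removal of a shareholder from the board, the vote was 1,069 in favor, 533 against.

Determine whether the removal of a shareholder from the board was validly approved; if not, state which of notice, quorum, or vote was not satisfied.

Invalid — notice requirement not satisfied.

Notice: 27 days given; 30 required. Not satisfied.
Quorum: 25% of 6,402 = 1,600.50, rounded up to 1,601; 1,602 present. Satisfied.
Vote: requires two-thirds of those present (1,602); 2/3 of 1602 = 1068, so 1,068 needed; 1,069 in favor. Satisfied.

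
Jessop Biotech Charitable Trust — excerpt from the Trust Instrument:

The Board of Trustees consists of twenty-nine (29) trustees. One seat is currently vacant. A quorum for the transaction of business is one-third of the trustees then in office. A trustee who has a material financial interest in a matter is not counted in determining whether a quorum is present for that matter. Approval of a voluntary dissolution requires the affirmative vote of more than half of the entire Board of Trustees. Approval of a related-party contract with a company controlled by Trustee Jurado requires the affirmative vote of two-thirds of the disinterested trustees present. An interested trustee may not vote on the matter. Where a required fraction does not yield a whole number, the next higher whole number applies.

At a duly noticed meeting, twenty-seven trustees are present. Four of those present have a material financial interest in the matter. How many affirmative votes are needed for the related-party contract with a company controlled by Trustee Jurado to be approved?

16

The related-party contract with a company controlled by Trustee Jurado requires two-thirds of the disinterested trustees present (27 − 4 = 23).
2/3 of 23 = 15.33, rounded up to 16.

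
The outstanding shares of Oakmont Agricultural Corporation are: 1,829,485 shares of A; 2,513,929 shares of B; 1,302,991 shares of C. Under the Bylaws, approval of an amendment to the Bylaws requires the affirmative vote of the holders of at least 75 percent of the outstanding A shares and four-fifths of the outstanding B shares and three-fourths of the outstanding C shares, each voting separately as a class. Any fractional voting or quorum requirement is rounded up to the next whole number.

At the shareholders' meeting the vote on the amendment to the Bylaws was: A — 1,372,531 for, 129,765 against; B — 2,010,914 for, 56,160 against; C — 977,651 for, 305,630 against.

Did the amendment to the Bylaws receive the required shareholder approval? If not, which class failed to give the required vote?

Not approved — the B shares did not give the required vote.

A: 3/4 of 1829485 = 1372113.75, rounded up to 1372114; 1,372,114 required, 1,372,531 in favor — approved.
B: 4/5 of 2513929 = 2011143.20, rounded up to 2011144; 2,011,144 required, 2,010,914 in favor — not approved.
C: 3/4 of 1302991 = 977243.25, rounded up to 977244; 977,244 required, 977,651 in favor — approved.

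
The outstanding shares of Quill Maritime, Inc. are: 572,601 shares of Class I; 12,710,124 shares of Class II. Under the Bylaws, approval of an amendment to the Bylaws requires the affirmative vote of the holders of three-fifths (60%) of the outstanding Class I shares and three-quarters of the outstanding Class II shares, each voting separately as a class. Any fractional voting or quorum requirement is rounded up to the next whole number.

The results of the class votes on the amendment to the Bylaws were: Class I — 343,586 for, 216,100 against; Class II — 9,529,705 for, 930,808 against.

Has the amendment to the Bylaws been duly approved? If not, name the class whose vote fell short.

Class I: 3/5 of 572601 = 343560.60, rounded up to 343561; 343,561 required, 343,586 in favor — approved.
Class II: 3/4 of 12710124 = 9532593; 9,532,593 required, 9,529,705 in favor — not approved.

Not approved — the Class II shares did not give the required vote.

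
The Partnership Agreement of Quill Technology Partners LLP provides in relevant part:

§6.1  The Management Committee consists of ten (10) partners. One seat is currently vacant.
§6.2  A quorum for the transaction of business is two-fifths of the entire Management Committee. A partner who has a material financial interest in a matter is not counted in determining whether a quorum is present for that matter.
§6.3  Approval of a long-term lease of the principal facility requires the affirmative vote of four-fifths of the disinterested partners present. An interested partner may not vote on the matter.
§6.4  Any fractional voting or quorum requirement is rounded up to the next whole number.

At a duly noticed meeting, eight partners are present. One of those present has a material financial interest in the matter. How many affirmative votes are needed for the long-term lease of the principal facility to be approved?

6

The long-term lease of the principal facility requires four-fifths of the disinterested partners present (8 − 1 = 7).
4/5 of 7 = 5.60, rounded up to 6.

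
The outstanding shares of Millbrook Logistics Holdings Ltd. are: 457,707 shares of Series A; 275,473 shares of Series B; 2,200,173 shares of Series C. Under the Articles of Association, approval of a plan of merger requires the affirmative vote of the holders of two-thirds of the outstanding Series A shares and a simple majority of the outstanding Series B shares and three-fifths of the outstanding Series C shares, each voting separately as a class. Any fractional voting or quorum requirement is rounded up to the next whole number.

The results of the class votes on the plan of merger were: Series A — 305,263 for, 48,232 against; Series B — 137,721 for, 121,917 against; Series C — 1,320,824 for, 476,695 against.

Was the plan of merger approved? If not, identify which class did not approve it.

Series A: 2/3 of 457707 = 305138; 305,138 required, 305,263 in favor — approved.
Series B: a majority of 275473 is 137737; 137,737 required, 137,721 in favor — not approved.
Series C: 3/5 of 2200173 = 1320103.80, rounded up to 1320104; 1,320,104 required, 1,320,824 in favor — approved.

Not approved — the Series B shares did not give the required vote.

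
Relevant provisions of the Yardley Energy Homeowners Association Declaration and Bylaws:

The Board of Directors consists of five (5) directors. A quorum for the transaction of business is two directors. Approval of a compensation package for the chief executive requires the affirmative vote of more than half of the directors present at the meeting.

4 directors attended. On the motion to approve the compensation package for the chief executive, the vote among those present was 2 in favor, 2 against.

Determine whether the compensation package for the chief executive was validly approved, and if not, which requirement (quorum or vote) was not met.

Quorum: 4 present; quorum is 2. Satisfied.
Vote: the compensation package for the chief executive requires a majority of the directors present (4). A majority of 4 is 3, so 3 affirmative votes are needed; 2 voted in favor. Not satisfied.

Invalid — vote requirement not satisfied.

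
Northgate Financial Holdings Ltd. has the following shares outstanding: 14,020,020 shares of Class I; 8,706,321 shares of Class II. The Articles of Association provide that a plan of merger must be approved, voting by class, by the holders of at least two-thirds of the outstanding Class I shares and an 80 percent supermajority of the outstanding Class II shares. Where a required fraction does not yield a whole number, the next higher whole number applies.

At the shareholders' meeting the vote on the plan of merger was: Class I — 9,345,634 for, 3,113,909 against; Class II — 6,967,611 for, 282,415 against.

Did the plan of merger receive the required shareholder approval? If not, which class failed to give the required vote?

Not approved — the Class I shares did not give the required vote.

Class I: 2/3 of 14020020 = 9346680; 9,346,680 required, 9,345,634 in favor — not approved.
Class II: 4/5 of 8706321 = 6965056.80, rounded up to 6965057; 6,965,057 required, 6,967,611 in favor — approved.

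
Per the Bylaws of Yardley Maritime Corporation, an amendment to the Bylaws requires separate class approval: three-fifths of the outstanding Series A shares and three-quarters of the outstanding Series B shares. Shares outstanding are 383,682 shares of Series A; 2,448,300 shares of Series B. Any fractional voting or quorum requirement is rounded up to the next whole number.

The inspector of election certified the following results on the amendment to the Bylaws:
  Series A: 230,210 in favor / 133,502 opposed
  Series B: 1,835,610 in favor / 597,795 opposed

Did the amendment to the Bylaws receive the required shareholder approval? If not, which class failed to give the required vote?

Not approved — the Series B shares did not give the required vote.

Series A: 3/5 of 383682 = 230209.20, rounded up to 230210; 230,210 required, 230,210 in favor — approved.
Series B: 3/4 of 2448300 = 1836225; 1,836,225 required, 1,835,610 in favor — not approved.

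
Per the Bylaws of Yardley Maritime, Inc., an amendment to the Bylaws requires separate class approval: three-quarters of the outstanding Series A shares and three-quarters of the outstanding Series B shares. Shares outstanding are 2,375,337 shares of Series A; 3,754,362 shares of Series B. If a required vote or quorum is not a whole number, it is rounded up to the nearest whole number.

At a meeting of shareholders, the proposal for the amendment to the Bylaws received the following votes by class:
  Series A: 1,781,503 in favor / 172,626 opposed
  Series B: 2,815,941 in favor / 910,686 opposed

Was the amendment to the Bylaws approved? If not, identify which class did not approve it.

Series A: 3/4 of 2375337 = 1781502.75, rounded up to 1781503; 1,781,503 required, 1,781,503 in favor — approved.
Series B: 3/4 of 3754362 = 2815771.50, rounded up to 2815772; 2,815,772 required, 2,815,941 in favor — approved.

Approved — every class gave the required vote.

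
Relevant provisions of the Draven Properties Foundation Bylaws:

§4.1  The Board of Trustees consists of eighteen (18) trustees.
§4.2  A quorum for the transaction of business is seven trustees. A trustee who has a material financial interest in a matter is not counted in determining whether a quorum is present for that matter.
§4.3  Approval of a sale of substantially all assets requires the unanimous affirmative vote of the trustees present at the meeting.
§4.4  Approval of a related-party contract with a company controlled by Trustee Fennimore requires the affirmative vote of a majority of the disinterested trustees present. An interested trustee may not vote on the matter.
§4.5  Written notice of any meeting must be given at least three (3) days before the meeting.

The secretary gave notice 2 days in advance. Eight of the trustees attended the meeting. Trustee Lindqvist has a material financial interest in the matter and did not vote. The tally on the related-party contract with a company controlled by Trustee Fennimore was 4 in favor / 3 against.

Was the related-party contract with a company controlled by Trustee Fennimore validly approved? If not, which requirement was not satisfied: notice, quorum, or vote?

Notice: 2 days given; 3 required (2 < 3). Not satisfied.
Quorum: 8 present, but the 1 interested trustee does not count, leaving 7. Quorum is 7. Satisfied.
Vote: the related-party contract with a company controlled by Trustee Fennimore requires a majority of the disinterested trustees present (8 − 1 = 7). A majority of 7 is 4, so 4 affirmative votes are needed; 4 voted in favor. Satisfied.

Invalid — notice requirement not satisfied.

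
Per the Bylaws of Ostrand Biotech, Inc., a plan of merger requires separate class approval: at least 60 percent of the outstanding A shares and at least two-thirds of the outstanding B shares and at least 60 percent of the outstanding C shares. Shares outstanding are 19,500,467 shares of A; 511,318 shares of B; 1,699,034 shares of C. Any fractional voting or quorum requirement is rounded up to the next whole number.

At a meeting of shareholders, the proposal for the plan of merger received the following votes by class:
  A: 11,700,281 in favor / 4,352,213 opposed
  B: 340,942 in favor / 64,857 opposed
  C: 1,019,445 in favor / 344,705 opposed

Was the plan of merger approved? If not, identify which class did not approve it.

Approved — every class gave the required vote.

A: 3/5 of 19500467 = 11700280.20, rounded up to 11700281; 11,700,281 required, 11,700,281 in favor — approved.
B: 2/3 of 511318 = 340878.67, rounded up to 340879; 340,879 required, 340,942 in favor — approved.
C: 3/5 of 1699034 = 1019420.40, rounded up to 1019421; 1,019,421 required, 1,019,445 in favor — approved.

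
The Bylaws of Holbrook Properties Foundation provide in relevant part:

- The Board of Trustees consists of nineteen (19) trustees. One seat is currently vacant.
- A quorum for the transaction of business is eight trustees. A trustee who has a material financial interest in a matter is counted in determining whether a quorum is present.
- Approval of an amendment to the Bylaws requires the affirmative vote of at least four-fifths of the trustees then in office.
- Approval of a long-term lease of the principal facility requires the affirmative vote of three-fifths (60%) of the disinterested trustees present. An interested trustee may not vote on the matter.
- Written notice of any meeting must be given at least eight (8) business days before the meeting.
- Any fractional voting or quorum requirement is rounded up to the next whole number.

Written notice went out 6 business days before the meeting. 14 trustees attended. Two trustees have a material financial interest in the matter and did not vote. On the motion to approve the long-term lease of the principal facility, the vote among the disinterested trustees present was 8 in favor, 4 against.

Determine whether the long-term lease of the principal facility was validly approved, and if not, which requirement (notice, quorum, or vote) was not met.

Notice: 6 business days given; 8 required (6 < 8). Not satisfied.
Quorum: 14 present (interested trustees count toward quorum); quorum is 8. Satisfied.
Vote: the long-term lease of the principal facility requires three-fifths of the disinterested trustees present (14 − 2 = 12). 3/5 of 12 = 7.20, rounded up to 8, so 8 affirmative votes are needed; 8 voted in favor. Satisfied.

Invalid — notice requirement not satisfied.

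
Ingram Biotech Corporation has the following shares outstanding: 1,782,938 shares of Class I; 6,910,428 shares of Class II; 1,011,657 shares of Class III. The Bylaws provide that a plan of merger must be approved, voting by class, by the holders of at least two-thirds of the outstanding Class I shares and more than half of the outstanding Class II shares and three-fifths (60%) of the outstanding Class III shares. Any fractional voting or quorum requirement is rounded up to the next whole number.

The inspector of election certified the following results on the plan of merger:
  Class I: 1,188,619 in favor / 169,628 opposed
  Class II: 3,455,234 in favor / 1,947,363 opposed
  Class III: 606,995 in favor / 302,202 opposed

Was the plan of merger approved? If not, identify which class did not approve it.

Class I: 2/3 of 1782938 = 1188625.33, rounded up to 1188626; 1,188,626 required, 1,188,619 in favor — not approved.
Class II: a majority of 6910428 is 3455215; 3,455,215 required, 3,455,234 in favor — approved.
Class III: 3/5 of 1011657 = 606994.20, rounded up to 606995; 606,995 required, 606,995 in favor — approved.

Not approved — the Class I shares did not give the required vote.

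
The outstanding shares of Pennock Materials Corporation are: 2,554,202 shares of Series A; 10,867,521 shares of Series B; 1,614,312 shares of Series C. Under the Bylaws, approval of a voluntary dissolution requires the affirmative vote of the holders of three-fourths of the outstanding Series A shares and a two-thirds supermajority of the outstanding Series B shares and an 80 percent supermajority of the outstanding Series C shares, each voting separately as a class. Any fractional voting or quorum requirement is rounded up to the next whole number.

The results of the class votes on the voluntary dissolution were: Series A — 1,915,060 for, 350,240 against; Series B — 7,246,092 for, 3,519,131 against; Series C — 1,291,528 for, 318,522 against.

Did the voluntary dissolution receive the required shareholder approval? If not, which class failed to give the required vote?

Not approved — the Series A shares did not give the required vote.

Series A: 3/4 of 2554202 = 1915651.50, rounded up to 1915652; 1,915,652 required, 1,915,060 in favor — not approved.
Series B: 2/3 of 10867521 = 7245014; 7,245,014 required, 7,246,092 in favor — approved.
Series C: 4/5 of 1614312 = 1291449.60, rounded up to 1291450; 1,291,450 required, 1,291,528 in favor — approved.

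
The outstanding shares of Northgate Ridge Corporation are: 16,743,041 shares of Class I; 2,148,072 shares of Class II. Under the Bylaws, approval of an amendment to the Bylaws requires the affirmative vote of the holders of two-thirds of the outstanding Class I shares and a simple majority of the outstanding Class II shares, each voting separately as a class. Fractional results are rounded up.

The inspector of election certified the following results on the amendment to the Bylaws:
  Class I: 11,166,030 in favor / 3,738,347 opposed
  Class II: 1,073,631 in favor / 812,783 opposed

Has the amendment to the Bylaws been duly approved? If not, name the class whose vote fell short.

Class I: 2/3 of 16743041 = 11162027.33, rounded up to 11162028; 11,162,028 required, 11,166,030 in favor — approved.
Class II: a majority of 2148072 is 1074037; 1,074,037 required, 1,073,631 in favor — not approved.

Not approved — the Class II shares did not give the required vote.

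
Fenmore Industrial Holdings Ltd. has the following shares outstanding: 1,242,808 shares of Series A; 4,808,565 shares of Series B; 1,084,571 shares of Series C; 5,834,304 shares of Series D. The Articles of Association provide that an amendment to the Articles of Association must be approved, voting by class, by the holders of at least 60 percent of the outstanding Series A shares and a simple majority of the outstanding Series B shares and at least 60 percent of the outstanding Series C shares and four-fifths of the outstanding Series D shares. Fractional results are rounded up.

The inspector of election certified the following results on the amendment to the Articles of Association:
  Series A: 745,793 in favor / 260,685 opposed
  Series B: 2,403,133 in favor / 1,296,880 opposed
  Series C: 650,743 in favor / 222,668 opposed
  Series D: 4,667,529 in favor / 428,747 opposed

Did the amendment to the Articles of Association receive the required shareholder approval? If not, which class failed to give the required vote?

Not approved — the Series B shares did not give the required vote.

Series A: 3/5 of 1242808 = 745684.80, rounded up to 745685; 745,685 required, 745,793 in favor — approved.
Series B: a majority of 4808565 is 2404283; 2,404,283 required, 2,403,133 in favor — not approved.
Series C: 3/5 of 1084571 = 650742.60, rounded up to 650743; 650,743 required, 650,743 in favor — approved.
Series D: 4/5 of 5834304 = 4667443.20, rounded up to 4667444; 4,667,444 required, 4,667,529 in favor — approved.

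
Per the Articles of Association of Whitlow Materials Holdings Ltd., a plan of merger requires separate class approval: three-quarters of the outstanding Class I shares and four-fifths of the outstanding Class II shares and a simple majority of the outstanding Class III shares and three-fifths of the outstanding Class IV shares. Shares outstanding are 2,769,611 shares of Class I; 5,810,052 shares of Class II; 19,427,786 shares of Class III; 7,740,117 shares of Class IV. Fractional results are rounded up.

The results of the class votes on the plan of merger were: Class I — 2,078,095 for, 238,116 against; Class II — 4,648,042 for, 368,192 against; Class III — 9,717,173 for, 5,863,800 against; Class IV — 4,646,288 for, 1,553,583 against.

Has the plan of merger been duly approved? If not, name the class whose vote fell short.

Class I: 3/4 of 2769611 = 2077208.25, rounded up to 2077209; 2,077,209 required, 2,078,095 in favor — approved.
Class II: 4/5 of 5810052 = 4648041.60, rounded up to 4648042; 4,648,042 required, 4,648,042 in favor — approved.
Class III: a majority of 19427786 is 9713894; 9,713,894 required, 9,717,173 in favor — approved.
Class IV: 3/5 of 7740117 = 4644070.20, rounded up to 4644071; 4,644,071 required, 4,646,288 in favor — approved.

Approved — every class gave the required vote.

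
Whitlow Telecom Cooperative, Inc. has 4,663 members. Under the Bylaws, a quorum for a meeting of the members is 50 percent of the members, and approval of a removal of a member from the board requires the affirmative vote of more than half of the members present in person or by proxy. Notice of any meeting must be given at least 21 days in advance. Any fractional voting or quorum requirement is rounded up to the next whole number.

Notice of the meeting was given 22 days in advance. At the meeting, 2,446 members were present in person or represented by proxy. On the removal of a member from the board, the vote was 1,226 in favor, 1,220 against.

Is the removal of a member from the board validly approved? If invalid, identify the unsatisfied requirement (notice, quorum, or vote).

Valid — all requirements satisfied.

Notice: 22 days given; 21 required. Satisfied.
Quorum: 50% of 4,663 = 2,331.50, rounded up to 2,332; 2,446 present. Satisfied.
Vote: requires a majority of those present (2,446); a majority of 2446 is 1224, so 1,224 needed; 1,226 in favor. Satisfied.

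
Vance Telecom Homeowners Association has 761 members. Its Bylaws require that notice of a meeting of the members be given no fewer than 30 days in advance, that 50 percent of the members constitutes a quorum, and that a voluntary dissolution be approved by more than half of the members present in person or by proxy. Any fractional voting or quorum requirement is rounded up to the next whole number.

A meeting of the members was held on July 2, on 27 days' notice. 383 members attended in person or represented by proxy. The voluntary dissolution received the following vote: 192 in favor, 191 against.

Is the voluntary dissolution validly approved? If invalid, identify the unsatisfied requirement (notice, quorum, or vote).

Invalid — notice requirement not satisfied.

Notice: 27 days given; 30 required. Not satisfied.
Quorum: 50% of 761 = 380.50, rounded up to 381; 383 present. Satisfied.
Vote: requires a majority of those present (383); a majority of 383 is 192, so 192 needed; 192 in favor. Satisfied.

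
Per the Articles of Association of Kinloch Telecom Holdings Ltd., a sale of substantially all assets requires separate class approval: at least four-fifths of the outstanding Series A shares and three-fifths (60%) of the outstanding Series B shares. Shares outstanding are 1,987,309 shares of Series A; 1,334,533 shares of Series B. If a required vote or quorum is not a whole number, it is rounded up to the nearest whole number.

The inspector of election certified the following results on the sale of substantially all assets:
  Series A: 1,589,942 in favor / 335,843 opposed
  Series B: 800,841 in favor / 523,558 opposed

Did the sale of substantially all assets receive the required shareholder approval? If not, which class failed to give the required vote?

Series A: 4/5 of 1987309 = 1589847.20, rounded up to 1589848; 1,589,848 required, 1,589,942 in favor — approved.
Series B: 3/5 of 1334533 = 800719.80, rounded up to 800720; 800,720 required, 800,841 in favor — approved.

Approved — every class gave the required vote.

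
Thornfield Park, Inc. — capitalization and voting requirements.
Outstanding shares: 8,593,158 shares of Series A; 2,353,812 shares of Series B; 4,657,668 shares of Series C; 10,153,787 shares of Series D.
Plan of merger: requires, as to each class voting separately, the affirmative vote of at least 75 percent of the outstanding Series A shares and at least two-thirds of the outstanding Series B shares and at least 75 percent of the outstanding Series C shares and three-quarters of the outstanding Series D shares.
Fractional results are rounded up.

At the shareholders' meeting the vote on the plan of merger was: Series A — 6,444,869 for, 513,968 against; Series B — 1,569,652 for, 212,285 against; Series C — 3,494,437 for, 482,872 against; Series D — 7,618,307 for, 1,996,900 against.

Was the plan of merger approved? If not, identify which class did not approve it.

Series A: 3/4 of 8593158 = 6444868.50, rounded up to 6444869; 6,444,869 required, 6,444,869 in favor — approved.
Series B: 2/3 of 2353812 = 1569208; 1,569,208 required, 1,569,652 in favor — approved.
Series C: 3/4 of 4657668 = 3493251; 3,493,251 required, 3,494,437 in favor — approved.
Series D: 3/4 of 10153787 = 7615340.25, rounded up to 7615341; 7,615,341 required, 7,618,307 in favor — approved.

Approved — every class gave the required vote.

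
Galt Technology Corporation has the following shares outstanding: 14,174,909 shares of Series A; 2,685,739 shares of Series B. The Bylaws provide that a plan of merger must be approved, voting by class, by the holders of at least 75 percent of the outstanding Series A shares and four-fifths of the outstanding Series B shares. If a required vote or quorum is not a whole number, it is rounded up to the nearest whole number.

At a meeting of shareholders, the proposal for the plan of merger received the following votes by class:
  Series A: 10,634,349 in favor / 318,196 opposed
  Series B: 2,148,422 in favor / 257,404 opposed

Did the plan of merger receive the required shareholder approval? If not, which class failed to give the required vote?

Series A: 3/4 of 14174909 = 10631181.75, rounded up to 10631182; 10,631,182 required, 10,634,349 in favor — approved.
Series B: 4/5 of 2685739 = 2148591.20, rounded up to 2148592; 2,148,592 required, 2,148,422 in favor — not approved.

Not approved — the Series B shares did not give the required vote.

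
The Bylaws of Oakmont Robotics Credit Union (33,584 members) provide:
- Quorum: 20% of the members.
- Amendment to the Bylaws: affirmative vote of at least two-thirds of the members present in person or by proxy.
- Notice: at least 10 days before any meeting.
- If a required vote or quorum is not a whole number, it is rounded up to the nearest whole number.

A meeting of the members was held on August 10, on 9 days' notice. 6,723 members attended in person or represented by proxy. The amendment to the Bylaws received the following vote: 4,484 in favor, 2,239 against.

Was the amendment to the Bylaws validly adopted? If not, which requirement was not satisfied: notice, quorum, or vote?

Invalid — notice requirement not satisfied.

Notice: 9 days given; 10 required. Not satisfied.
Quorum: 20% of 33,584 = 6,716.80, rounded up to 6,717; 6,723 present. Satisfied.
Vote: requires two-thirds of those present (6,723); 2/3 of 6723 = 4482, so 4,482 needed; 4,484 in favor. Satisfied.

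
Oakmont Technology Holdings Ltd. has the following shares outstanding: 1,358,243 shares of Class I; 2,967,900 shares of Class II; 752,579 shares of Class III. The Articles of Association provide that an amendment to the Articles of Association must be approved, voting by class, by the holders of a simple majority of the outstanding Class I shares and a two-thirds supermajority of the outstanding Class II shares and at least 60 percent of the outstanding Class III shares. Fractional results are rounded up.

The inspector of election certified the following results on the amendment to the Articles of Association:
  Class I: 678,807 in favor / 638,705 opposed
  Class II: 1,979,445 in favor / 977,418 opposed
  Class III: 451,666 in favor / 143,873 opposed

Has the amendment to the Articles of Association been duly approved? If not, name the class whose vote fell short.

Not approved — the Class I shares did not give the required vote.

Class I: a majority of 1358243 is 679122; 679,122 required, 678,807 in favor — not approved.
Class II: 2/3 of 2967900 = 1978600; 1,978,600 required, 1,979,445 in favor — approved.
Class III: 3/5 of 752579 = 451547.40, rounded up to 451548; 451,548 required, 451,666 in favor — approved.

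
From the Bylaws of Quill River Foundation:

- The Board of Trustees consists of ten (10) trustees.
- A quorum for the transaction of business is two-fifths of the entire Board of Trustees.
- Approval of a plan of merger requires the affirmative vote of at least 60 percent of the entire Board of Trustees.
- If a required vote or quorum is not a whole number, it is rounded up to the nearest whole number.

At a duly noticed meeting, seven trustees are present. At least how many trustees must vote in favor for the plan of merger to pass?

The plan of merger requires three-fifths of the entire Board of Trustees (10).
3/5 of 10 = 6.

6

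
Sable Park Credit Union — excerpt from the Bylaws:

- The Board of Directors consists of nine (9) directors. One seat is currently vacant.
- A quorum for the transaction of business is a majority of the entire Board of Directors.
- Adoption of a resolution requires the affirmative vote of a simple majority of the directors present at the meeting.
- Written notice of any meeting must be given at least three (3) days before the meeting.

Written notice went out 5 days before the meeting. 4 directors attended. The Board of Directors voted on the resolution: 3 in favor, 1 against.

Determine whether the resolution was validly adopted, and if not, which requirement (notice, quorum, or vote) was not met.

Invalid — quorum requirement not satisfied.

Notice: 5 days given; 3 required (5 ≥ 3). Satisfied.
Quorum: 4 present; quorum is 5. Not satisfied.
Vote: the resolution requires a majority of the directors present (4). A majority of 4 is 3, so 3 affirmative votes are needed; 3 voted in favor. Satisfied. (Moot — without a quorum no business can be validly transacted.)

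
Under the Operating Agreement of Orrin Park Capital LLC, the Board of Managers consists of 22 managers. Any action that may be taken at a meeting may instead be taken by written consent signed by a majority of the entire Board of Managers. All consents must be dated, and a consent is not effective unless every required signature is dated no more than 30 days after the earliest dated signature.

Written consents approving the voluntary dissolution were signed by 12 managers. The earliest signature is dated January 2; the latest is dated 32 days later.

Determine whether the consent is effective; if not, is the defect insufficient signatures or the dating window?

Not effective — dating-window requirement not satisfied.

Signatures required: a majority of 22 — a majority of 22 is 12, so 12 needed; 12 signed. Sufficient.
Dating window: the latest signature is 32 days after the earliest; the limit is 30 days. Outside the window.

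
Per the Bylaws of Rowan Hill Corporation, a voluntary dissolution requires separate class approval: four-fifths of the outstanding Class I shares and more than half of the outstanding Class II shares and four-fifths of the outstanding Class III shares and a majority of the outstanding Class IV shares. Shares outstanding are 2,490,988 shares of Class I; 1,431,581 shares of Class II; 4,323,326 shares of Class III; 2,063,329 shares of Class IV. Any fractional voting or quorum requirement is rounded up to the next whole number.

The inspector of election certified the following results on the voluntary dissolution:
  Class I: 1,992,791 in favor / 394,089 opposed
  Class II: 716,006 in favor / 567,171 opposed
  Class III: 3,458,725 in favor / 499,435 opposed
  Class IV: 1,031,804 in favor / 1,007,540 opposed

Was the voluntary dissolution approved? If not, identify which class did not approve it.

Class I: 4/5 of 2490988 = 1992790.40, rounded up to 1992791; 1,992,791 required, 1,992,791 in favor — approved.
Class II: a majority of 1431581 is 715791; 715,791 required, 716,006 in favor — approved.
Class III: 4/5 of 4323326 = 3458660.80, rounded up to 3458661; 3,458,661 required, 3,458,725 in favor — approved.
Class IV: a majority of 2063329 is 1031665; 1,031,665 required, 1,031,804 in favor — approved.

Approved — every class gave the required vote.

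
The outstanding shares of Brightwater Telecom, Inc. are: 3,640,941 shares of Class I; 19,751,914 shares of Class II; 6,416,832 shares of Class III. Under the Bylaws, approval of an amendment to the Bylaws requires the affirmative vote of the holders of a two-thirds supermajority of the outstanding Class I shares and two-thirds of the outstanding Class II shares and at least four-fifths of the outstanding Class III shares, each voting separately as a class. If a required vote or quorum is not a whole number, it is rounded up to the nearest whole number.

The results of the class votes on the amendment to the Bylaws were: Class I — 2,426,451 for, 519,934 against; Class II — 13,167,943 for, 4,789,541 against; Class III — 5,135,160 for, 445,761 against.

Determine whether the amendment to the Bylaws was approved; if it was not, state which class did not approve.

Not approved — the Class I shares did not give the required vote.

Class I: 2/3 of 3640941 = 2427294; 2,427,294 required, 2,426,451 in favor — not approved.
Class II: 2/3 of 19751914 = 13167942.67, rounded up to 13167943; 13,167,943 required, 13,167,943 in favor — approved.
Class III: 4/5 of 6416832 = 5133465.60, rounded up to 5133466; 5,133,466 required, 5,135,160 in favor — approved.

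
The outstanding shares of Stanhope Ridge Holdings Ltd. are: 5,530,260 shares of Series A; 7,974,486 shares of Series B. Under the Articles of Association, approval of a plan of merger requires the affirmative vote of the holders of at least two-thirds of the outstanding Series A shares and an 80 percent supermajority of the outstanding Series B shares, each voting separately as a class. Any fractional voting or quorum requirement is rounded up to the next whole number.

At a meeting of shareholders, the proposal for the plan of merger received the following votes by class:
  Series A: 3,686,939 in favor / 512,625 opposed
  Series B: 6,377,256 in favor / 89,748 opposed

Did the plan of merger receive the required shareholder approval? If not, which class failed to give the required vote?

Not approved — the Series B shares did not give the required vote.

Series A: 2/3 of 5530260 = 3686840; 3,686,840 required, 3,686,939 in favor — approved.
Series B: 4/5 of 7974486 = 6379588.80, rounded up to 6379589; 6,379,589 required, 6,377,256 in favor — not approved.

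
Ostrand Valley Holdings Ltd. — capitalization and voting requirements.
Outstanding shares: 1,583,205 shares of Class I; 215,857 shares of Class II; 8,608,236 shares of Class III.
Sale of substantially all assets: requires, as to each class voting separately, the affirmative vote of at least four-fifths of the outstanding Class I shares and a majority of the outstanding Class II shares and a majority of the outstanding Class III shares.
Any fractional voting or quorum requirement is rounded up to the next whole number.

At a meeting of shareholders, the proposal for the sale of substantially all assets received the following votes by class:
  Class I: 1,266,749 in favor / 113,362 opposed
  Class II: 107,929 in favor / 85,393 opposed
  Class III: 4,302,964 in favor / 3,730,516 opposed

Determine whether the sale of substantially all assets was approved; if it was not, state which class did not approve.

Not approved — the Class III shares did not give the required vote.

Class I: 4/5 of 1583205 = 1266564; 1,266,564 required, 1,266,749 in favor — approved.
Class II: a majority of 215857 is 107929; 107,929 required, 107,929 in favor — approved.
Class III: a majority of 8608236 is 4304119; 4,304,119 required, 4,302,964 in favor — not approved.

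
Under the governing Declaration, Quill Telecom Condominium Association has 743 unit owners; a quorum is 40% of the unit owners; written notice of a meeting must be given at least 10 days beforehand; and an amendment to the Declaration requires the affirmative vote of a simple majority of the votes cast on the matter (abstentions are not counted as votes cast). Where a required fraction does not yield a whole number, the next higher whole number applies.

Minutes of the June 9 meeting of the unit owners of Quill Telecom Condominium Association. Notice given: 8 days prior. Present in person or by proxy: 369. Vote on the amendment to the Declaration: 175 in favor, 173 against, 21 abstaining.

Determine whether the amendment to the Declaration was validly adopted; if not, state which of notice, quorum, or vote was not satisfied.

Invalid — notice requirement not satisfied.

Notice: 8 days given; 10 required. Not satisfied.
Quorum: 40% of 743 = 297.20, rounded up to 298; 369 present. Satisfied.
Vote: requires a majority of the votes cast (369 − 21 abstaining = 348); a majority of 348 is 175, so 175 needed; 175 in favor. Satisfied.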